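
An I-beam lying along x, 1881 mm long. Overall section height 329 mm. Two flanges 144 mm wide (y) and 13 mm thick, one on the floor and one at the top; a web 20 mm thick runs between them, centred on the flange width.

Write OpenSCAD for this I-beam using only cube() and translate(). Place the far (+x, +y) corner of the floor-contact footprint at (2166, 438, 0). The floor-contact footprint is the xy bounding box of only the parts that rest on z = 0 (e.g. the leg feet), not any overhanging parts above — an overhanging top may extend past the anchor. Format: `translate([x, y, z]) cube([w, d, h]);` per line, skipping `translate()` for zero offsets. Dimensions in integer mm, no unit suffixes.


translate([285, 294, 0]) cube([1881, 144, 13]);
translate([285, 356, 13]) cube([1881, 20, 303]);
translate([285, 294, 316]) cube([1881, 144, 13]);


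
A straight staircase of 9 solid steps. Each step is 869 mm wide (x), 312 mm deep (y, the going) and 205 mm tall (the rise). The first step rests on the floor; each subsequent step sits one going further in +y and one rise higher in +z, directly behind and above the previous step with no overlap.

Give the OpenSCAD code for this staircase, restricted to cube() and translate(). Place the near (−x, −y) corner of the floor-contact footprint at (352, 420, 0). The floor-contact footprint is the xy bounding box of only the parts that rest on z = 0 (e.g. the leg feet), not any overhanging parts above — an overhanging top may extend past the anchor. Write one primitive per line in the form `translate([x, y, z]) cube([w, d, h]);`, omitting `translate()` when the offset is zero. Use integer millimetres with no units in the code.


translate([352, 420, 0]) cube([869, 312, 205]);
translate([352, 732, 205]) cube([869, 312, 205]);
translate([352, 1044, 410]) cube([869, 312, 205]);
translate([352, 1356, 615]) cube([869, 312, 205]);
translate([352, 1668, 820]) cube([869, 312, 205]);
translate([352, 1980, 1025]) cube([869, 312, 205]);
translate([352, 2292, 1230]) cube([869, 312, 205]);
translate([352, 2604, 1435]) cube([869, 312, 205]);
translate([352, 2916, 1640]) cube([869, 312, 205]);


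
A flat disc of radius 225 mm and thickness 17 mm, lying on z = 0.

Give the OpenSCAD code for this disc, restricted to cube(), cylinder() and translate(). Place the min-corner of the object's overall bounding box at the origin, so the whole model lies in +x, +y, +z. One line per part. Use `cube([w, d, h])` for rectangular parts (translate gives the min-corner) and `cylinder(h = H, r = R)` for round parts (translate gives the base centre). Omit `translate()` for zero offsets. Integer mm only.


translate([225, 225, 0]) cylinder(h = 17, r = 225);


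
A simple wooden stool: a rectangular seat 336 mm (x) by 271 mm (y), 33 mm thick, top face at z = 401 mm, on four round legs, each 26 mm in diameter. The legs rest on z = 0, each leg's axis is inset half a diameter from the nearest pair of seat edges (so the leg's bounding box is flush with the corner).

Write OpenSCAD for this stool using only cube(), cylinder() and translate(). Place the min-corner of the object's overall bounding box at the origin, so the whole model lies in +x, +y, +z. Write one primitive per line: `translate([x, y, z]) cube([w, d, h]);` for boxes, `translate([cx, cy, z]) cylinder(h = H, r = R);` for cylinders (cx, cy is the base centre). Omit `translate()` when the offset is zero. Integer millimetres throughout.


translate([0, 0, 368]) cube([336, 271, 33]);
translate([13, 13, 0]) cylinder(h = 368, r = 13);
translate([323, 13, 0]) cylinder(h = 368, r = 13);
translate([13, 258, 0]) cylinder(h = 368, r = 13);
translate([323, 258, 0]) cylinder(h = 368, r = 13);


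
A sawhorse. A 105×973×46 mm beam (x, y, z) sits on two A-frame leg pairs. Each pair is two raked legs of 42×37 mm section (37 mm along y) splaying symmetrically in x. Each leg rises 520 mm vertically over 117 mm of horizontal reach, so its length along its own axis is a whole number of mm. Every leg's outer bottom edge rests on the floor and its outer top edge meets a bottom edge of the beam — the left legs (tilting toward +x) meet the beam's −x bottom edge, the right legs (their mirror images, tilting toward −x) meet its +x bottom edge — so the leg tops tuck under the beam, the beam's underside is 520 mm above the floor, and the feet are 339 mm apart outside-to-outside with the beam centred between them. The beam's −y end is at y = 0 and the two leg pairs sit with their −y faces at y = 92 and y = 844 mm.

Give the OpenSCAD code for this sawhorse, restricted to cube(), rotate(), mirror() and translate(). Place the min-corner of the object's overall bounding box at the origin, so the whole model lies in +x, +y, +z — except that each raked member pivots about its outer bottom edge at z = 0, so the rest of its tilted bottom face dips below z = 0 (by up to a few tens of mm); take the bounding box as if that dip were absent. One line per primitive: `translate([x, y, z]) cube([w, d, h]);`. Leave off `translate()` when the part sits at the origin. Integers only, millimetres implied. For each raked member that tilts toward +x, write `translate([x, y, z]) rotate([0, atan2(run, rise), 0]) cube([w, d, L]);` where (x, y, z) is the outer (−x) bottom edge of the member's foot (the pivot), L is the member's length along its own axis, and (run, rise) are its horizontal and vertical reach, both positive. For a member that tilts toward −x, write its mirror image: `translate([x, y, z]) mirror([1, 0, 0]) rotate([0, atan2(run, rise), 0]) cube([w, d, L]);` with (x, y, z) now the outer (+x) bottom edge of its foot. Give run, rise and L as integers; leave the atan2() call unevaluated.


translate([117, 0, 520]) cube([105, 973, 46]);
translate([0, 92, 0]) rotate([0, atan2(117, 520), 0]) cube([42, 37, 533]);
translate([339, 92, 0]) mirror([1, 0, 0]) rotate([0, atan2(117, 520), 0]) cube([42, 37, 533]);
translate([0, 844, 0]) rotate([0, atan2(117, 520), 0]) cube([42, 37, 533]);
translate([339, 844, 0]) mirror([1, 0, 0]) rotate([0, atan2(117, 520), 0]) cube([42, 37, 533]);


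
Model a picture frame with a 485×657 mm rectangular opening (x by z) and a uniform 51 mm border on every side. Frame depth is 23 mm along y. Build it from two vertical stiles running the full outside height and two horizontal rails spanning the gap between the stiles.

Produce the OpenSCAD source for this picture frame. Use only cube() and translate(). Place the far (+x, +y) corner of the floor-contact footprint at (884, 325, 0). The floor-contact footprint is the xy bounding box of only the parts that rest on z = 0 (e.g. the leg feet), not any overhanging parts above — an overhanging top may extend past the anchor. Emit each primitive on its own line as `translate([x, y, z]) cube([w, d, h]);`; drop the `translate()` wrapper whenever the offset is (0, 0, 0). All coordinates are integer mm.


translate([297, 302, 0]) cube([51, 23, 759]);
translate([833, 302, 0]) cube([51, 23, 759]);
translate([348, 302, 0]) cube([485, 23, 51]);
translate([348, 302, 708]) cube([485, 23, 51]);


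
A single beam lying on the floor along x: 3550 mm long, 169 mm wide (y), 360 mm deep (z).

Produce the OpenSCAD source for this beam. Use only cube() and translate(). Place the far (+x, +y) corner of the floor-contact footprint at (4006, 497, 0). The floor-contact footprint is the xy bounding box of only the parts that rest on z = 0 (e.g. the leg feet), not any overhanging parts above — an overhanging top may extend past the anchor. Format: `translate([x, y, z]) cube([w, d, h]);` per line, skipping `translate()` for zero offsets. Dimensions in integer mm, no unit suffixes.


translate([456, 328, 0]) cube([3550, 169, 360]);


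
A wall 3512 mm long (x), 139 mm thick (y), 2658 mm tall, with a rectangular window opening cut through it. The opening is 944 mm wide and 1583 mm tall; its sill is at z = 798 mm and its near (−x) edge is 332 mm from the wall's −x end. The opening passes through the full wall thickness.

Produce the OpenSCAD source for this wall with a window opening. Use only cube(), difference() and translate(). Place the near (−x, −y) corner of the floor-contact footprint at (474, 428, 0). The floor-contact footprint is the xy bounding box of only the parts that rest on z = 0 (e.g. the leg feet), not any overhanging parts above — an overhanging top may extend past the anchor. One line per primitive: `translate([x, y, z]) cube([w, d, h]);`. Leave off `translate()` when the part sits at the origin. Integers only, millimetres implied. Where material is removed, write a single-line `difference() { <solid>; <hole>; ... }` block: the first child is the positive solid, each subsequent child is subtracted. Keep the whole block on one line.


difference() { translate([474, 428, 0]) cube([3512, 139, 2658]); translate([806, 428, 798]) cube([944, 139, 1583]); }


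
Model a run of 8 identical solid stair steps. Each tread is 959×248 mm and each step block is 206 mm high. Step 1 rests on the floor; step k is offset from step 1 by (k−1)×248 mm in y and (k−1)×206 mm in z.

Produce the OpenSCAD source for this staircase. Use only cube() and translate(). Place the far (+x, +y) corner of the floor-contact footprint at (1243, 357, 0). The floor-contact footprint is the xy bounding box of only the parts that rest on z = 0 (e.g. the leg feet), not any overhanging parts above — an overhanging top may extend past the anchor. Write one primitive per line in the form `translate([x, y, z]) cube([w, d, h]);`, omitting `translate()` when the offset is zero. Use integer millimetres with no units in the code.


translate([284, 109, 0]) cube([959, 248, 206]);
translate([284, 357, 206]) cube([959, 248, 206]);
translate([284, 605, 412]) cube([959, 248, 206]);
translate([284, 853, 618]) cube([959, 248, 206]);
translate([284, 1101, 824]) cube([959, 248, 206]);
translate([284, 1349, 1030]) cube([959, 248, 206]);
translate([284, 1597, 1236]) cube([959, 248, 206]);
translate([284, 1845, 1442]) cube([959, 248, 206]);


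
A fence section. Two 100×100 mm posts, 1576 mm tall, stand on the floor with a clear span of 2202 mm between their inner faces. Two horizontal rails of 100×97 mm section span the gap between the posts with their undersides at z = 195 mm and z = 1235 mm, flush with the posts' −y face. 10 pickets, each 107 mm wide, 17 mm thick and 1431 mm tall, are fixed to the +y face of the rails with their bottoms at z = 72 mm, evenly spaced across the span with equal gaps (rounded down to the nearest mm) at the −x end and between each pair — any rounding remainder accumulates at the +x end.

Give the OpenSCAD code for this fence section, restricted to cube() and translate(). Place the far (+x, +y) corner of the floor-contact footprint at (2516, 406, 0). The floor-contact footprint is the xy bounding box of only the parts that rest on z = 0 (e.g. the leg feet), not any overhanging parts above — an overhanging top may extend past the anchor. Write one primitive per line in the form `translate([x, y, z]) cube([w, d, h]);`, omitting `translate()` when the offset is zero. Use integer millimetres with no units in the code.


translate([114, 306, 0]) cube([100, 100, 1576]);
translate([2416, 306, 0]) cube([100, 100, 1576]);
translate([214, 306, 195]) cube([2202, 100, 97]);
translate([214, 306, 1235]) cube([2202, 100, 97]);
translate([316, 406, 72]) cube([107, 17, 1431]);
translate([525, 406, 72]) cube([107, 17, 1431]);
translate([734, 406, 72]) cube([107, 17, 1431]);
translate([943, 406, 72]) cube([107, 17, 1431]);
translate([1152, 406, 72]) cube([107, 17, 1431]);
translate([1361, 406, 72]) cube([107, 17, 1431]);
translate([1570, 406, 72]) cube([107, 17, 1431]);
translate([1779, 406, 72]) cube([107, 17, 1431]);
translate([1988, 406, 72]) cube([107, 17, 1431]);
translate([2197, 406, 72]) cube([107, 17, 1431]);


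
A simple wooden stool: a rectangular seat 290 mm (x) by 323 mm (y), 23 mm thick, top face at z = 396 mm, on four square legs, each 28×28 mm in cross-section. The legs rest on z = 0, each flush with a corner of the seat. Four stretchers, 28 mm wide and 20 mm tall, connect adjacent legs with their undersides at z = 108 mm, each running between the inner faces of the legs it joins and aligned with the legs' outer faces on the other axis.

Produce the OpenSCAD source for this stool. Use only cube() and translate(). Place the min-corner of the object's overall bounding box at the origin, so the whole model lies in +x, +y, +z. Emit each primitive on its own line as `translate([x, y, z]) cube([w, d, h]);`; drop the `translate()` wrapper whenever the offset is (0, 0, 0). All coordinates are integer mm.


translate([0, 0, 373]) cube([290, 323, 23]);
cube([28, 28, 373]);
translate([262, 0, 0]) cube([28, 28, 373]);
translate([0, 295, 0]) cube([28, 28, 373]);
translate([262, 295, 0]) cube([28, 28, 373]);
translate([28, 0, 108]) cube([234, 28, 20]);
translate([28, 295, 108]) cube([234, 28, 20]);
translate([0, 28, 108]) cube([28, 267, 20]);
translate([262, 28, 108]) cube([28, 267, 20]);


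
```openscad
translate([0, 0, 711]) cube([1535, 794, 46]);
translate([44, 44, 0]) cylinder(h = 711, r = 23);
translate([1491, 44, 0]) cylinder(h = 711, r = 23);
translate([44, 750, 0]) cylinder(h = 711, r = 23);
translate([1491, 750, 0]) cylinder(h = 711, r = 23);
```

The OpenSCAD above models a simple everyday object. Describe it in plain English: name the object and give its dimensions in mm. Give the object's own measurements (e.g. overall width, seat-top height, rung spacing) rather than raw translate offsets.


A table: top 1535 mm (x) × 794 mm (y), 46 mm thick, upper face at z = 757 mm, on four round legs of 46 mm diameter, each leg's bounding box inset 21 mm from the nearest pair of top edges from z = 0 to the bottom of the top.


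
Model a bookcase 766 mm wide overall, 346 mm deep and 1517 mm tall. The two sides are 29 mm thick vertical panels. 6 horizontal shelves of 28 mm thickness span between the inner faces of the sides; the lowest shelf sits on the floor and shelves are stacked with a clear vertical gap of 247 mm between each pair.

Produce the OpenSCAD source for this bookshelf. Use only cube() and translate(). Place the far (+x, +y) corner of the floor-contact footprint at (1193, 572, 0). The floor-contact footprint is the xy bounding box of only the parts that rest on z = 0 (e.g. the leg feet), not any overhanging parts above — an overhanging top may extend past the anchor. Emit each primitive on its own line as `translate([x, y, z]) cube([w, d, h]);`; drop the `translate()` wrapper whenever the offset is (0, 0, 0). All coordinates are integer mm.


translate([427, 226, 0]) cube([29, 346, 1517]);
translate([1164, 226, 0]) cube([29, 346, 1517]);
translate([456, 226, 0]) cube([708, 346, 28]);
translate([456, 226, 275]) cube([708, 346, 28]);
translate([456, 226, 550]) cube([708, 346, 28]);
translate([456, 226, 825]) cube([708, 346, 28]);
translate([456, 226, 1100]) cube([708, 346, 28]);
translate([456, 226, 1375]) cube([708, 346, 28]);


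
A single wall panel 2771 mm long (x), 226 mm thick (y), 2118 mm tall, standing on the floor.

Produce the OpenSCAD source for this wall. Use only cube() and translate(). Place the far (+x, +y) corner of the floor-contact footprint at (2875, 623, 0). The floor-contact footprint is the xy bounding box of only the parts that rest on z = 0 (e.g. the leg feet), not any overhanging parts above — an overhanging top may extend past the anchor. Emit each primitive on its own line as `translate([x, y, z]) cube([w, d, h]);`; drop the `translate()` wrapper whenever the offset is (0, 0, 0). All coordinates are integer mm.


translate([104, 397, 0]) cube([2771, 226, 2118]);


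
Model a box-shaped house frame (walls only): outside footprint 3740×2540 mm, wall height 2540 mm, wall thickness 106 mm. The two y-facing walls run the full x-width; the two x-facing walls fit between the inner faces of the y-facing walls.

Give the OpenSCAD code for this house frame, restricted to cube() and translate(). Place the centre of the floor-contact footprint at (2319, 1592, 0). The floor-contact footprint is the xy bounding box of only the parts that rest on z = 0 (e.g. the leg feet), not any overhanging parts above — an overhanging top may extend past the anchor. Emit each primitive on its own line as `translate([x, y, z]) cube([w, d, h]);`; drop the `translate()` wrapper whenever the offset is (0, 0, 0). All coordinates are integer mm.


translate([449, 322, 0]) cube([3740, 106, 2540]);
translate([449, 2756, 0]) cube([3740, 106, 2540]);
translate([449, 428, 0]) cube([106, 2328, 2540]);
translate([4083, 428, 0]) cube([106, 2328, 2540]);


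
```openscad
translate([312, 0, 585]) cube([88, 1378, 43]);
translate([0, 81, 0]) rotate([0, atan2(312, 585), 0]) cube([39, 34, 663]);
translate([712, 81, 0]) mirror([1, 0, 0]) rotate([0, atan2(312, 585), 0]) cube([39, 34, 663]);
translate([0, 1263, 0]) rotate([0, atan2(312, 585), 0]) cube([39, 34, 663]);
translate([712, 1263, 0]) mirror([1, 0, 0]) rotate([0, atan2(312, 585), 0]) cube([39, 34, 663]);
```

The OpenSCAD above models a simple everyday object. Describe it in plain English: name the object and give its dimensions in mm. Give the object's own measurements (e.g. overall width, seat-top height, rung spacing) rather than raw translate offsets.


A sawhorse. A 88×1378×43 mm beam (x, y, z) sits on two A-frame leg pairs. Each pair is two raked legs of 39×34 mm section (34 mm along y) splaying symmetrically in x. Each leg rises 585 mm vertically over 312 mm of horizontal reach and is 663 mm long along its own axis. Every leg's outer bottom edge rests on the floor and its outer top edge meets a bottom edge of the beam — the left legs (tilting toward +x) meet the beam's −x bottom edge, the right legs (their mirror images, tilting toward −x) meet its +x bottom edge — so the leg tops tuck under the beam, the beam's underside is 585 mm above the floor, and the feet are 712 mm apart outside-to-outside with the beam centred between them. The two leg pairs are set in 81 mm from either end of the beam.


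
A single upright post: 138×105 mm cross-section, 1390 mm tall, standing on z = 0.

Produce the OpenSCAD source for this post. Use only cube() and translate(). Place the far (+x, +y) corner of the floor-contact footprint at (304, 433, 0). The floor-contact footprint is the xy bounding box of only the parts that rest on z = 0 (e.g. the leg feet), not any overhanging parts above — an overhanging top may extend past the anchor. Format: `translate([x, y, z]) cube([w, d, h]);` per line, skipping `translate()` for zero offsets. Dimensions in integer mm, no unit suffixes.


translate([166, 328, 0]) cube([138, 105, 1390]);


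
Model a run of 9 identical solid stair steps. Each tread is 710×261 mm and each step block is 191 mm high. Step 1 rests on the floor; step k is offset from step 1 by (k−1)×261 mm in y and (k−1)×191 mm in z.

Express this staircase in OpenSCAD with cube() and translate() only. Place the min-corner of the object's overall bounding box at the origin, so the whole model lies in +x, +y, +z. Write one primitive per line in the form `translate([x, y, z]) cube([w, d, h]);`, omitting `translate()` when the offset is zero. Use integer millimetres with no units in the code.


cube([710, 261, 191]);
translate([0, 261, 191]) cube([710, 261, 191]);
translate([0, 522, 382]) cube([710, 261, 191]);
translate([0, 783, 573]) cube([710, 261, 191]);
translate([0, 1044, 764]) cube([710, 261, 191]);
translate([0, 1305, 955]) cube([710, 261, 191]);
translate([0, 1566, 1146]) cube([710, 261, 191]);
translate([0, 1827, 1337]) cube([710, 261, 191]);
translate([0, 2088, 1528]) cube([710, 261, 191]);


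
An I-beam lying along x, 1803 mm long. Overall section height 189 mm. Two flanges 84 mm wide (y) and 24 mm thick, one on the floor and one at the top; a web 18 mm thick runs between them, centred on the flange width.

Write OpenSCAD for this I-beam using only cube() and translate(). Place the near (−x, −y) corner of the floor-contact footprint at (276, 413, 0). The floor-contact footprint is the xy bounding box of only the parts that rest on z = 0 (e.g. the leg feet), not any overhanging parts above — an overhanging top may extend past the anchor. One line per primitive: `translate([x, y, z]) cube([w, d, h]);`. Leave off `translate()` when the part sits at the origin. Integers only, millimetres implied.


translate([276, 413, 0]) cube([1803, 84, 24]);
translate([276, 446, 24]) cube([1803, 18, 141]);
translate([276, 413, 165]) cube([1803, 84, 24]);


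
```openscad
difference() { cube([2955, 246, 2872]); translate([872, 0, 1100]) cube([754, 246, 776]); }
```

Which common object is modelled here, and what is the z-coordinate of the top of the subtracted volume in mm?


A wall with a window opening. The window head height is 1876 mm.

A wall with a rectangular opening subtracted — a window. Sill at z = 1100, opening 776 mm tall, so the head is at 1100 + 776 = 1876 mm.


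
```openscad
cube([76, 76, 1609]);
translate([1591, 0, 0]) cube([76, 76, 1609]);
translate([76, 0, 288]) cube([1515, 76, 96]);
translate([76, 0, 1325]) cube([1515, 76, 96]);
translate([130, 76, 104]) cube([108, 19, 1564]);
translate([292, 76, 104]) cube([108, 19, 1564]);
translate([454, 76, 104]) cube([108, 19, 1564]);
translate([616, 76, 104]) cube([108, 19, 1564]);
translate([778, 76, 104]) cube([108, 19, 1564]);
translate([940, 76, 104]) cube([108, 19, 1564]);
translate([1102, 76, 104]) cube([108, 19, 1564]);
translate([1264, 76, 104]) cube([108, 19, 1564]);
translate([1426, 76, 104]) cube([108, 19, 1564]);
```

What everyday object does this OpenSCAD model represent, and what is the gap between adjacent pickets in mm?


A fence section. The picket gap is 54 mm.

Two posts, two rails, 9 pickets — a fence section. Span 1515 mm holds 9 pickets of 108 mm with 10 equal gaps: ⌊(1515 − 9·108) / 10⌋ = 54 mm.


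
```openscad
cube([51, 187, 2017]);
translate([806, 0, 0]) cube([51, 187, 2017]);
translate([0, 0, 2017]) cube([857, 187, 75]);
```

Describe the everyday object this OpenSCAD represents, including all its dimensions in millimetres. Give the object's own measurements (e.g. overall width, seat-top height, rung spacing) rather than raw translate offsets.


A door frame. The clear opening is 755 mm wide and 2017 mm high. Two 51 mm wide jambs, 187 mm deep, stand either side of the opening from the floor to the top of the opening. A 75 mm thick head sits across the top of both jambs, spanning the full outside width of the frame.


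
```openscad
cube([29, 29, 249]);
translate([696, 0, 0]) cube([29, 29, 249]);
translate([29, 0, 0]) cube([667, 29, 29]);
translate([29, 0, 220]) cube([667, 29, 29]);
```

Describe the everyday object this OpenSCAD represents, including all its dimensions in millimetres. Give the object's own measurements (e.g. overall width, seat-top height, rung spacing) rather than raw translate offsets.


A rectangular picture frame lying in the x–z plane (depth along y). The opening is 667 mm wide (x) by 191 mm tall (z), surrounded by a border 29 mm wide on all four sides. The frame is 29 mm deep and is made of two full-height vertical stiles with two horizontal rails fitted between them.


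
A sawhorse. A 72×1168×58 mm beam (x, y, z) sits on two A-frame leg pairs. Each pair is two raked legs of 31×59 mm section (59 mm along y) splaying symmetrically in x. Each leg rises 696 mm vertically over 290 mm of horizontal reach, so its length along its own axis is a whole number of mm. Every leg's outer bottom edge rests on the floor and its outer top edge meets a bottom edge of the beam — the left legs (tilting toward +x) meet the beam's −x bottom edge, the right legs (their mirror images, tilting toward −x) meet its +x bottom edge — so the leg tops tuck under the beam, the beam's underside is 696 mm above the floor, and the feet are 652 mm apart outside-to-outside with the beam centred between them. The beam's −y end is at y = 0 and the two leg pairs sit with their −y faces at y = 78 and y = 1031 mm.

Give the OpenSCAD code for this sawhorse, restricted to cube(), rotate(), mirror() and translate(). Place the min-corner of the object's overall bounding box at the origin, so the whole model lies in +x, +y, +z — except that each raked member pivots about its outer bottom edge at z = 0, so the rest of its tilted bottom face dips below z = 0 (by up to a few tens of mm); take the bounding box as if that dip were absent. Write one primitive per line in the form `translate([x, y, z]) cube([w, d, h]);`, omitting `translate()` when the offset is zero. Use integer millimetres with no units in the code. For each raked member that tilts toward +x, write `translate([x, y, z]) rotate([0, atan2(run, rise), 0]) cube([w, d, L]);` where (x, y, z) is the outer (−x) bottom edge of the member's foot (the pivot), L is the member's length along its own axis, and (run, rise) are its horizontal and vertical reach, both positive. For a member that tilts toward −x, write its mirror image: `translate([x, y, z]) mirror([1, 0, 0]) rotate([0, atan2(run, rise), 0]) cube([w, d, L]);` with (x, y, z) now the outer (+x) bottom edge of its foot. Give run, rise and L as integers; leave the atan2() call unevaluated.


translate([290, 0, 696]) cube([72, 1168, 58]);
translate([0, 78, 0]) rotate([0, atan2(290, 696), 0]) cube([31, 59, 754]);
translate([652, 78, 0]) mirror([1, 0, 0]) rotate([0, atan2(290, 696), 0]) cube([31, 59, 754]);
translate([0, 1031, 0]) rotate([0, atan2(290, 696), 0]) cube([31, 59, 754]);
translate([652, 1031, 0]) mirror([1, 0, 0]) rotate([0, atan2(290, 696), 0]) cube([31, 59, 754]);


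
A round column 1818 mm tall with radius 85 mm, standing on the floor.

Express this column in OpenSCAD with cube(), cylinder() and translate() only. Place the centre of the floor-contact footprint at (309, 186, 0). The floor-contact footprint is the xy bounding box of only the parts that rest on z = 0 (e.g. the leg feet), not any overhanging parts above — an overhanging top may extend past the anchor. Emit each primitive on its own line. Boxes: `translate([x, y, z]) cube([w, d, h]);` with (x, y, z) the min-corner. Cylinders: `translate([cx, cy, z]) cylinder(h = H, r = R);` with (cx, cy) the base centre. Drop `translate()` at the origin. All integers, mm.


translate([309, 186, 0]) cylinder(h = 1818, r = 85);


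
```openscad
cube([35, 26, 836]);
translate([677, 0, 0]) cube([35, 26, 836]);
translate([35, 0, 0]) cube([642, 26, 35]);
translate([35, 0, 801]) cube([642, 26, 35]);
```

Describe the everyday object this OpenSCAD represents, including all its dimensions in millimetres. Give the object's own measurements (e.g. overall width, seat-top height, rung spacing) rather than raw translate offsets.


A rectangular picture frame lying in the x–z plane (depth along y). The opening is 642 mm wide (x) by 766 mm tall (z), surrounded by a border 35 mm wide on all four sides. The frame is 26 mm deep and is made of two full-height vertical stiles with two horizontal rails fitted between them.


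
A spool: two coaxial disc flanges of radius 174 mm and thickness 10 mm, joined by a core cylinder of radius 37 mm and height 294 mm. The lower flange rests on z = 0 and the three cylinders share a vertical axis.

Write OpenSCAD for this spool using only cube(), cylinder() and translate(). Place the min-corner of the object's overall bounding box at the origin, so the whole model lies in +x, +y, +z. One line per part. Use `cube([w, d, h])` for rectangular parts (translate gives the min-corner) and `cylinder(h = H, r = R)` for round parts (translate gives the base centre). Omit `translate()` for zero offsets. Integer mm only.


translate([174, 174, 0]) cylinder(h = 10, r = 174);
translate([174, 174, 10]) cylinder(h = 294, r = 37);
translate([174, 174, 304]) cylinder(h = 10, r = 174);


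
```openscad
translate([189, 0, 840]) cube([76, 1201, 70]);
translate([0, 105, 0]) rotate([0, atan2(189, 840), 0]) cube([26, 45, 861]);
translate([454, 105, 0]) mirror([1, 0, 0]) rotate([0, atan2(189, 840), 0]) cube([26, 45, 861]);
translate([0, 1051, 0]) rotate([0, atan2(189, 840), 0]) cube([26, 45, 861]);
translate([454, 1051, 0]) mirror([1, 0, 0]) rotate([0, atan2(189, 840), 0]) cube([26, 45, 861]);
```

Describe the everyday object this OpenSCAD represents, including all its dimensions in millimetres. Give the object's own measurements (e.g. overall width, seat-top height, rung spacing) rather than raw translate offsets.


A sawhorse. A 76×1201×70 mm beam (x, y, z) sits on two A-frame leg pairs. Each pair is two raked legs of 26×45 mm section (45 mm along y) splaying symmetrically in x. Each leg rises 840 mm vertically over 189 mm of horizontal reach and is 861 mm long along its own axis. Every leg's outer bottom edge rests on the floor and its outer top edge meets a bottom edge of the beam — the left legs (tilting toward +x) meet the beam's −x bottom edge, the right legs (their mirror images, tilting toward −x) meet its +x bottom edge — so the leg tops tuck under the beam, the beam's underside is 840 mm above the floor, and the feet are 454 mm apart outside-to-outside with the beam centred between them. The two leg pairs are set in 105 mm from either end of the beam.


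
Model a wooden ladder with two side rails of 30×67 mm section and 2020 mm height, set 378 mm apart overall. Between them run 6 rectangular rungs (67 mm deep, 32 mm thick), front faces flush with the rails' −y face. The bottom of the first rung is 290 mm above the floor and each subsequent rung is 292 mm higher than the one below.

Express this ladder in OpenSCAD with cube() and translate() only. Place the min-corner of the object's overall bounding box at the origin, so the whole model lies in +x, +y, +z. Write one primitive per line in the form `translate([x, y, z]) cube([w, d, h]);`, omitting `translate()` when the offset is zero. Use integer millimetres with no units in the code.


// rung span = 378 - 2*30 = 318
// rung[k] z = 290 + k*292
cube([30, 67, 2020]);
translate([348, 0, 0]) cube([30, 67, 2020]);
translate([30, 0, 290]) cube([318, 67, 32]);
translate([30, 0, 582]) cube([318, 67, 32]);
translate([30, 0, 874]) cube([318, 67, 32]);
translate([30, 0, 1166]) cube([318, 67, 32]);
translate([30, 0, 1458]) cube([318, 67, 32]);
translate([30, 0, 1750]) cube([318, 67, 32]);


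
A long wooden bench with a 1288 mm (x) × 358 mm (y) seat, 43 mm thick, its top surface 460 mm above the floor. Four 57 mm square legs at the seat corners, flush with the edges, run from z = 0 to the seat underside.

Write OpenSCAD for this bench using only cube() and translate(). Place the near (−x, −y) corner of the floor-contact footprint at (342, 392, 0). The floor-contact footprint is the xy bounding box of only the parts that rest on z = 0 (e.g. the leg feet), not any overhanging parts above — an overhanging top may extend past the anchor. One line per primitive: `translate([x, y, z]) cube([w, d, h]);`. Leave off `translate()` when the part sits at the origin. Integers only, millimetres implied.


// leg_h = 460 − 43 = 417
translate([342, 392, 417]) cube([1288, 358, 43]);
translate([342, 392, 0]) cube([57, 57, 417]);
translate([342, 693, 0]) cube([57, 57, 417]);
translate([1573, 392, 0]) cube([57, 57, 417]);
translate([1573, 693, 0]) cube([57, 57, 417]);


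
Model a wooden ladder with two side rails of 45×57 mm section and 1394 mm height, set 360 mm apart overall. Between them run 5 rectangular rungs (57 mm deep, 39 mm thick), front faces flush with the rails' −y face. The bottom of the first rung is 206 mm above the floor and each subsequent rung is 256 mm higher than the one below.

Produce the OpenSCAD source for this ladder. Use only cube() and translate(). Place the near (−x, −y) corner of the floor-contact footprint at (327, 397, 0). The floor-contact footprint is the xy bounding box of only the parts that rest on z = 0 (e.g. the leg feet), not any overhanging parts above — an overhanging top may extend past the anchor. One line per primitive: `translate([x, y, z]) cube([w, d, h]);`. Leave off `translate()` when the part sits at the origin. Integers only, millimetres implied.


translate([327, 397, 0]) cube([45, 57, 1394]);
translate([642, 397, 0]) cube([45, 57, 1394]);
translate([372, 397, 206]) cube([270, 57, 39]);
translate([372, 397, 462]) cube([270, 57, 39]);
translate([372, 397, 718]) cube([270, 57, 39]);
translate([372, 397, 974]) cube([270, 57, 39]);
translate([372, 397, 1230]) cube([270, 57, 39]);


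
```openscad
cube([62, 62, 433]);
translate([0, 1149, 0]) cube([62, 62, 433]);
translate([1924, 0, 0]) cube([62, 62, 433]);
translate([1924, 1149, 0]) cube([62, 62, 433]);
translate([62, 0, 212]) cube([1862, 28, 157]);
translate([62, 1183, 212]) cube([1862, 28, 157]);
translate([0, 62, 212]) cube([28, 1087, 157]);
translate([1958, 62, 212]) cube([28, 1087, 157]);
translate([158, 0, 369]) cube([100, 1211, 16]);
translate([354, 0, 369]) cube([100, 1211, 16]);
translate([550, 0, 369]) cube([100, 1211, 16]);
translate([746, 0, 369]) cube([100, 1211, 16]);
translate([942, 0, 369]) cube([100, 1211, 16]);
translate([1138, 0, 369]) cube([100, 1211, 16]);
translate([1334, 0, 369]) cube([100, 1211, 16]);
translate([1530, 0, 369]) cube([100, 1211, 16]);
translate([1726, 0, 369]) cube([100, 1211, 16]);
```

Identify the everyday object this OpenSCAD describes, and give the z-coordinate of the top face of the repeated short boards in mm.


A bed frame. The slat-top height is 385 mm.

Four posts, four rails, and a row of slats — a bed frame. Slats sit on the rails at z = 212 + 157 = 369; with slat thickness 16, the top is 385 mm.


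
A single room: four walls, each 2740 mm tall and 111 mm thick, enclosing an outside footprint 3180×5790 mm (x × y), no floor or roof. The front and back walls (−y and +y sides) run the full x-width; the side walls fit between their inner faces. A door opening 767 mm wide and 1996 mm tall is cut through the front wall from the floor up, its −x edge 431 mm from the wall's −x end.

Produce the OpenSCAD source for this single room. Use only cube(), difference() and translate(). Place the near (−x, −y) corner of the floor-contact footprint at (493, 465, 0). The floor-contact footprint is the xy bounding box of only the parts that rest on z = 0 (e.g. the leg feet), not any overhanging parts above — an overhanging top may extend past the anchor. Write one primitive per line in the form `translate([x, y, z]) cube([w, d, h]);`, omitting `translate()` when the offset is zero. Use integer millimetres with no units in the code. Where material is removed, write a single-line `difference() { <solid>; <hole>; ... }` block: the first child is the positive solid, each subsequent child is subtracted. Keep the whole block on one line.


difference() { translate([493, 465, 0]) cube([3180, 111, 2740]); translate([924, 465, 0]) cube([767, 111, 1996]); }
translate([493, 6144, 0]) cube([3180, 111, 2740]);
translate([493, 576, 0]) cube([111, 5568, 2740]);
translate([3562, 576, 0]) cube([111, 5568, 2740]);


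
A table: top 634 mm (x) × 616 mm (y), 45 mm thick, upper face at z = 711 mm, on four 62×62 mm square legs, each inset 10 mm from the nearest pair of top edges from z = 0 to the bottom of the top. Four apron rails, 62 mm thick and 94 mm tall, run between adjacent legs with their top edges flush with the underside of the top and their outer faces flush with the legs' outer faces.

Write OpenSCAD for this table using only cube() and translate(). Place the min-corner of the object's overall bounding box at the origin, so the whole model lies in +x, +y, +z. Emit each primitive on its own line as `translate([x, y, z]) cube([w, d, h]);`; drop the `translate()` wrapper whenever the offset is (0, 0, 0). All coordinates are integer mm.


// leg_h = 711 - 45 = 666
// apron z = 666 - 94 = 572
translate([0, 0, 666]) cube([634, 616, 45]);
translate([10, 10, 0]) cube([62, 62, 666]);
translate([562, 10, 0]) cube([62, 62, 666]);
translate([10, 544, 0]) cube([62, 62, 666]);
translate([562, 544, 0]) cube([62, 62, 666]);
translate([72, 10, 572]) cube([490, 62, 94]);
translate([72, 544, 572]) cube([490, 62, 94]);
translate([10, 72, 572]) cube([62, 472, 94]);
translate([562, 72, 572]) cube([62, 472, 94]);


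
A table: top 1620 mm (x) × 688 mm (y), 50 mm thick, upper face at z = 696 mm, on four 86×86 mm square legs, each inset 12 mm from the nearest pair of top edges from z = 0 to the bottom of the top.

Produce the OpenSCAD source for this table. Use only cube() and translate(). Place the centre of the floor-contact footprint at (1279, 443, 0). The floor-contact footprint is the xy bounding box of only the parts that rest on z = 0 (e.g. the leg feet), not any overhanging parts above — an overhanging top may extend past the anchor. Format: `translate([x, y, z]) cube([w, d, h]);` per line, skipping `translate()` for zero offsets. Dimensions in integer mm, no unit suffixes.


// leg_h = 696 - 50 = 646
translate([469, 99, 646]) cube([1620, 688, 50]);
translate([481, 111, 0]) cube([86, 86, 646]);
translate([1991, 111, 0]) cube([86, 86, 646]);
translate([481, 689, 0]) cube([86, 86, 646]);
translate([1991, 689, 0]) cube([86, 86, 646]);


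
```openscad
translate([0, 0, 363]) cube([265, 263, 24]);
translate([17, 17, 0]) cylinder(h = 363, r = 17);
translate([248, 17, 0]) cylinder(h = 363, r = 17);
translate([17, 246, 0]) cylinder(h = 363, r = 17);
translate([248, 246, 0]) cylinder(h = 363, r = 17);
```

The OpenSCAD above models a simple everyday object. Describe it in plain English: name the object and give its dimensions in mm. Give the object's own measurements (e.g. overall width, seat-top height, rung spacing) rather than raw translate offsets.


A simple wooden stool: a rectangular seat 265 mm (x) by 263 mm (y), 24 mm thick, top face at z = 387 mm, on four round legs, each 34 mm in diameter. The legs rest on z = 0, each leg's axis is inset half a diameter from the nearest pair of seat edges (so the leg's bounding box is flush with the corner).


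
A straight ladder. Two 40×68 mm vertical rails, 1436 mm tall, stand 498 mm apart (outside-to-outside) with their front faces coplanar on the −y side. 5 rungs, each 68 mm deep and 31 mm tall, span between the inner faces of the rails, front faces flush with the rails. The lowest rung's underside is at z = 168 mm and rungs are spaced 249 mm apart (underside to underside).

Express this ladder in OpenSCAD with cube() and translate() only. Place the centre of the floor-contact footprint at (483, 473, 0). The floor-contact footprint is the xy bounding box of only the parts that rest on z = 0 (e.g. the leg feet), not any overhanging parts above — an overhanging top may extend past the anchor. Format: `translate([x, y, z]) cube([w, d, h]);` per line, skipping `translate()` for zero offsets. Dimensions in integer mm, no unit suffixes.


translate([234, 439, 0]) cube([40, 68, 1436]);
translate([692, 439, 0]) cube([40, 68, 1436]);
translate([274, 439, 168]) cube([418, 68, 31]);
translate([274, 439, 417]) cube([418, 68, 31]);
translate([274, 439, 666]) cube([418, 68, 31]);
translate([274, 439, 915]) cube([418, 68, 31]);
translate([274, 439, 1164]) cube([418, 68, 31]);


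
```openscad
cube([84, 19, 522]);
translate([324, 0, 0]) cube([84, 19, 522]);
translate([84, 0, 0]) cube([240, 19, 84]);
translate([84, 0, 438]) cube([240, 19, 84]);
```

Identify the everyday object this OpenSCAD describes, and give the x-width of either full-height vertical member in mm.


A picture frame. The border width is 84 mm.

Four thin pieces enclosing a rectangular opening — a picture frame. The two full-height stiles are 522 mm tall; the top rail sits at z = 438 and is 84 mm tall, so the border above the opening is 522 − 438 = 84 mm, matching the stile x-width.


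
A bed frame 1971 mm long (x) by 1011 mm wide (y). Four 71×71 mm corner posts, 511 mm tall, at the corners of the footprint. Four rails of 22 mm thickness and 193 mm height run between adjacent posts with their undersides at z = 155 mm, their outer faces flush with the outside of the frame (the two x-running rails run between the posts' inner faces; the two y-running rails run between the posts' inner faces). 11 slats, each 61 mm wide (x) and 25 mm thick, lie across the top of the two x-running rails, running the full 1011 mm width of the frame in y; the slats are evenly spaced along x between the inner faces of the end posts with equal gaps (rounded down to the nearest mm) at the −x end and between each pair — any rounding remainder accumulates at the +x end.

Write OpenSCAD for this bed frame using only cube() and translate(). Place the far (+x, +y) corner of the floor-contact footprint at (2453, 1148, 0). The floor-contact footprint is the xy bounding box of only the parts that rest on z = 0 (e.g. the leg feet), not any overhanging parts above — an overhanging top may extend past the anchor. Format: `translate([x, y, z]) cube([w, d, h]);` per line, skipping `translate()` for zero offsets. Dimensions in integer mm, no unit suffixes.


// slat z = rail_z + rail_h = 155 + 193 = 348
// slat gap = ⌊(1829 − 11·61) / 12⌋ = 96
translate([482, 137, 0]) cube([71, 71, 511]);
translate([482, 1077, 0]) cube([71, 71, 511]);
translate([2382, 137, 0]) cube([71, 71, 511]);
translate([2382, 1077, 0]) cube([71, 71, 511]);
translate([553, 137, 155]) cube([1829, 22, 193]);
translate([553, 1126, 155]) cube([1829, 22, 193]);
translate([482, 208, 155]) cube([22, 869, 193]);
translate([2431, 208, 155]) cube([22, 869, 193]);
translate([649, 137, 348]) cube([61, 1011, 25]);
translate([806, 137, 348]) cube([61, 1011, 25]);
translate([963, 137, 348]) cube([61, 1011, 25]);
translate([1120, 137, 348]) cube([61, 1011, 25]);
translate([1277, 137, 348]) cube([61, 1011, 25]);
translate([1434, 137, 348]) cube([61, 1011, 25]);
translate([1591, 137, 348]) cube([61, 1011, 25]);
translate([1748, 137, 348]) cube([61, 1011, 25]);
translate([1905, 137, 348]) cube([61, 1011, 25]);
translate([2062, 137, 348]) cube([61, 1011, 25]);
translate([2219, 137, 348]) cube([61, 1011, 25]);
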